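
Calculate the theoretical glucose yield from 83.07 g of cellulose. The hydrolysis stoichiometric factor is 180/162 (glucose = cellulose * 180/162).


glucose = cellulose * 180/162
= 83.07 * 180/162
= 92.3000 g

92.3000 g


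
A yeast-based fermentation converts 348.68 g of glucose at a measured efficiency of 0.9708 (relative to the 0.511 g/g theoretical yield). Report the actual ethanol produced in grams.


Actual ethanol: m = 0.511 * 348.68 * 0.9708
m = 172.9728 g

172.9728 g


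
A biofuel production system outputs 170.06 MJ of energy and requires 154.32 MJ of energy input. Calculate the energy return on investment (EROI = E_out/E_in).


EROI = E_out / E_in
= 170.06 / 154.32
= 1.1020

1.1020


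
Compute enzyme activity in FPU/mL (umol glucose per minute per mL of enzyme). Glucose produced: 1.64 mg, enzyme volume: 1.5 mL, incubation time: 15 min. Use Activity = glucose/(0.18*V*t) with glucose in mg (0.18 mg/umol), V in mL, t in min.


Activity = glucose_mg / (0.18 mg/umol * V_mL * t_min)
= 1.64 / (0.18 * 1.5 * 15)
= 0.4049 FPU/mL

0.4049 FPU/mL


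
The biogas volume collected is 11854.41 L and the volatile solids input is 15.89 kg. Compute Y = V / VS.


Y = V / VS
= 11854.41 / 15.89
= 746.0296 L/kg VS

746.0296 L/kg VS


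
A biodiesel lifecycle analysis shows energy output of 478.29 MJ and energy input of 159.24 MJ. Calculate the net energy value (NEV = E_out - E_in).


NEV = E_out - E_in
= 478.29 - 159.24
= 319.0500 MJ

319.0500 MJ


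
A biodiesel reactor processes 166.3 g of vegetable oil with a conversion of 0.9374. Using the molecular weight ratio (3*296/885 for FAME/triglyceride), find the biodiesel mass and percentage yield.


m_FAME = oil * conv * (3 * 296 / 885) = oil * conv * (888/885)
= 166.3 * 0.9374 * 888 / 885
= 156.4181 g
Y = m_FAME / oil * 100 = conv * (888/885) * 100
= 0.9374 * 888 / 885 * 100
= 94.06%

156.4181 g FAME; Y = 94.06%


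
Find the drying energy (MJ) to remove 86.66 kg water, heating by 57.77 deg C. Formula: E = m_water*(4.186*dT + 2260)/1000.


E = m_water * (4.186 * dT + 2260) / 1000
= 86.66 * (4.186 * 57.77 + 2260) / 1000
= 216.8082 MJ

216.8082 MJ


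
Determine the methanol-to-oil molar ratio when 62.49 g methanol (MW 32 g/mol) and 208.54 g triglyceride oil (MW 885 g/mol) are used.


Molar ratio = n_MeOH / n_oil = (MeOH/32) / (oil/885) = (MeOH * 885) / (32 * oil)
= (62.49 * 885) / (32 * 208.54)
= 8.2873

8.2873


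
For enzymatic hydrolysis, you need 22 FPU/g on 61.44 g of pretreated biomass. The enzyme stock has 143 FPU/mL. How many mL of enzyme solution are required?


V = dosage * m_sub / activity
V = 22 * 61.44 / 143
V = 9.4523 mL

9.4523 mL


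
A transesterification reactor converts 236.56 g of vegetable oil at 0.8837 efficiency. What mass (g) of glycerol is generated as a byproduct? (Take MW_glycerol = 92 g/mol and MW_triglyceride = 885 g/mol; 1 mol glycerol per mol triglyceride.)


glycerol = oil * conv * (92/885)
= 236.56 * 0.8837 * 92 / 885
= 21.7316 g

21.7316 g


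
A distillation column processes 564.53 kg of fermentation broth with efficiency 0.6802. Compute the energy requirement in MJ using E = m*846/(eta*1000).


E = m * 846 / (eta * 1000)
= 564.53 * 846 / (0.6802 * 1000)
= 702.1352 MJ

702.1352 MJ


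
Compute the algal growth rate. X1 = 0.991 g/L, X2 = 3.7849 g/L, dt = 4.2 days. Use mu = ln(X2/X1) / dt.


mu = ln(X2/X1) / dt
= ln(3.7849/0.991) / 4.2
= 0.3191 per day

0.3191 per day


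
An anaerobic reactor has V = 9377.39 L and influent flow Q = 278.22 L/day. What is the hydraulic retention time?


HRT = V / Q
= 9377.39 / 278.22
= 33.7049 days

33.7049 days


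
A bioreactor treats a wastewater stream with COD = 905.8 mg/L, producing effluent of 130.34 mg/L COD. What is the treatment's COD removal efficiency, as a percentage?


eta = (COD_in - COD_out) / COD_in * 100
= (905.8 - 130.34) / 905.8 * 100
= 85.6105%

85.6105%


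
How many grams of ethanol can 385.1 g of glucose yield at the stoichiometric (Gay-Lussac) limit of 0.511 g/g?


Theoretical ethanol yield: m_EtOH = 0.511 * m_glucose
m_EtOH = 0.511 * 385.1 = 196.7861 g

196.7861 g


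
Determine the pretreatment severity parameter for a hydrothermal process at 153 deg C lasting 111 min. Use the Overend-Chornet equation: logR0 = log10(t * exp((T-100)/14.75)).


logR0 = log10(t * exp((T - 100) / 14.75))
= log10(111 * exp((153 - 100) / 14.75))
= 3.6058

3.6058


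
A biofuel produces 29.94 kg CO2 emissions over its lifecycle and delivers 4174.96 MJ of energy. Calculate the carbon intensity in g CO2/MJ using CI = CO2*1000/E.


CI = CO2 * 1000 / E
= 29.94 * 1000 / 4174.96
= 7.1713 g CO2/MJ

7.1713 g CO2/MJ


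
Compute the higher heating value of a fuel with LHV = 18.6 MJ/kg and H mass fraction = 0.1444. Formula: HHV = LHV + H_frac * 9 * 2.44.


HHV = LHV + H_frac * 9 * 2.44
= 18.6 + 0.1444 * 9 * 2.44
= 21.7710 MJ/kg

21.7710 MJ/kg


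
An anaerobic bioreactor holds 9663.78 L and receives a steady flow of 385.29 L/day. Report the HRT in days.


HRT = V / Q
= 9663.78 / 385.29
= 25.0818 days

25.0818 days


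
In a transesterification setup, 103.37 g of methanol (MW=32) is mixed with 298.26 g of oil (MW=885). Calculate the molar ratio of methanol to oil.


Molar ratio = n_MeOH / n_oil = (MeOH/32) / (oil/885) = (MeOH * 885) / (32 * oil)
= (103.37 * 885) / (32 * 298.26)
= 9.5850

9.5850


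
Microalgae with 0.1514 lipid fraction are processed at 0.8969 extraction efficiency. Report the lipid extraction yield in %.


Y = lipid_content * extraction_eff * 100
= 0.1514 * 0.8969 * 100
= 13.5791%

13.5791%


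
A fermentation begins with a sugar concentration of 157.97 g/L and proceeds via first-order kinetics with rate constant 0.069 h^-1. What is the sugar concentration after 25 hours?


S = S0 * exp(-k * t)
S = 157.97 * exp(-0.069 * 25)
S = 28.1460 g/L

28.1460 g/L


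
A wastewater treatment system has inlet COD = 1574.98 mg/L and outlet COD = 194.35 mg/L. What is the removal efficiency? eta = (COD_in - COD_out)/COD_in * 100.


eta = (COD_in - COD_out) / COD_in * 100
= (1574.98 - 194.35) / 1574.98 * 100
= 87.6602%

87.6602%


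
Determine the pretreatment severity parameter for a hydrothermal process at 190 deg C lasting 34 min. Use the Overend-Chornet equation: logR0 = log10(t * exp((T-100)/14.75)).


logR0 = log10(t * exp((T - 100) / 14.75))
= log10(34 * exp((190 - 100) / 14.75))
= 4.1814

4.1814


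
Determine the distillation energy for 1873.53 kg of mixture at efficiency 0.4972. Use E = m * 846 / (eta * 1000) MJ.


E = m * 846 / (eta * 1000)
= 1873.53 * 846 / (0.4972 * 1000)
= 3187.8648 MJ

3187.8648 MJ


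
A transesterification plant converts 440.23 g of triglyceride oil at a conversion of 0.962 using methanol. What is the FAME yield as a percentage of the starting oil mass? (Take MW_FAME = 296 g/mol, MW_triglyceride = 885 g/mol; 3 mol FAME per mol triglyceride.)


m_FAME = oil * conv * (3 * 296 / 885) = oil * conv * (888/885)
= 440.23 * 0.962 * 888 / 885
= 424.9369 g
Y = m_FAME / oil * 100 = conv * (888/885) * 100
= 0.962 * 888 / 885 * 100
= 96.53%

96.53%


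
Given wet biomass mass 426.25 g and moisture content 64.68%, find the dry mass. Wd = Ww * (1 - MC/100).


Wd = Ww * (1 - MC/100)
= 426.25 * (1 - 64.68/100)
= 150.5515 g

150.5515 g


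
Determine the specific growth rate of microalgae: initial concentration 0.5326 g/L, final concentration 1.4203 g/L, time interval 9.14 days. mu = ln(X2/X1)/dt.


mu = ln(X2/X1) / dt
= ln(1.4203/0.5326) / 9.14
= 0.1073 per day

0.1073 per day


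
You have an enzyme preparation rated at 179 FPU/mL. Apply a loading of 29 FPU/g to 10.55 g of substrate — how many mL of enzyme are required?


V = dosage * m_sub / activity
V = 29 * 10.55 / 179
V = 1.7092 mL

1.7092 mL


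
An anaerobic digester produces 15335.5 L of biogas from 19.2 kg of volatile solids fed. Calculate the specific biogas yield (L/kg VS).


Y = V / VS
= 15335.5 / 19.2
= 798.7240 L/kg VS

798.7240 L/kg VS


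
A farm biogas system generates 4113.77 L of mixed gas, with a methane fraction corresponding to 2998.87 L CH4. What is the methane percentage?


CH4% = V_CH4 / V_total * 100
= 2998.87 / 4113.77 * 100
= 72.8983%

72.8983%


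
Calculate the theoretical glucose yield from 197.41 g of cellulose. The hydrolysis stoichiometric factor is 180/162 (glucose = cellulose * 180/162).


glucose = cellulose * 180/162
= 197.41 * 180/162
= 219.3444 g

219.3444 g


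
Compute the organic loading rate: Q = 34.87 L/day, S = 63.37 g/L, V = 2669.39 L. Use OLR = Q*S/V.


OLR = Q * S / V
= 34.87 * 63.37 / 2669.39
= 0.8278 g/L/day

0.8278 g/L/day


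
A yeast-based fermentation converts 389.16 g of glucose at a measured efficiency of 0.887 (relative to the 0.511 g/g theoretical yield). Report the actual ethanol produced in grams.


Actual ethanol: m = 0.511 * 389.16 * 0.887
m = 176.3895 g

176.3895 g


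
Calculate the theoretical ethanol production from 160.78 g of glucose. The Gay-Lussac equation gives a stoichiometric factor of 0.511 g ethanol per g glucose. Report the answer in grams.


Theoretical ethanol yield: m_EtOH = 0.511 * m_glucose
m_EtOH = 0.511 * 160.78 = 82.1586 g

82.1586 g


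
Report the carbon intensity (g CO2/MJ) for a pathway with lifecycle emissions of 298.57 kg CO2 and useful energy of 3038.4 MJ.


CI = CO2 * 1000 / E
= 298.57 * 1000 / 3038.4
= 98.2655 g CO2/MJ

98.2655 g CO2/MJ


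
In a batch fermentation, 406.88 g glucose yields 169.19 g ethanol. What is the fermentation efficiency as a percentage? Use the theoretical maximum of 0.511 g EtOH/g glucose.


Fermentation efficiency = (actual / (0.511 * glucose)) * 100
= (169.19 / (0.511 * 406.88)) * 100
= 81.3743%

81.3743%


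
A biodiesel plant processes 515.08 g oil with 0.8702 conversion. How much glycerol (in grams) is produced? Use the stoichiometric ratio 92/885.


glycerol = oil * conv * (92/885)
= 515.08 * 0.8702 * 92 / 885
= 46.5949 g

46.5949 g


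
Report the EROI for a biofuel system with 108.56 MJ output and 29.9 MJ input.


EROI = E_out / E_in
= 108.56 / 29.9
= 3.6308

3.6308


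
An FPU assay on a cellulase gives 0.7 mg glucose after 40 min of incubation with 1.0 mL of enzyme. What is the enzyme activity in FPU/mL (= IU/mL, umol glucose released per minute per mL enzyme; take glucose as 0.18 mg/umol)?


Activity = glucose_mg / (0.18 mg/umol * V_mL * t_min)
= 0.7 / (0.18 * 1.0 * 40)
= 0.0972 FPU/mL

0.0972 FPU/mL


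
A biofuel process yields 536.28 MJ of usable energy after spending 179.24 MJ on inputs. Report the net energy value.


NEV = E_out - E_in
= 536.28 - 179.24
= 357.0400 MJ

357.0400 MJ


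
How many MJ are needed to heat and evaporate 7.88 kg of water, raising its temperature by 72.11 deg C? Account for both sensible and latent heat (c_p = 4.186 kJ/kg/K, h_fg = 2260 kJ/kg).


E = m_water * (4.186 * dT + 2260) / 1000
= 7.88 * (4.186 * 72.11 + 2260) / 1000
= 20.1874 MJ

20.1874 MJ


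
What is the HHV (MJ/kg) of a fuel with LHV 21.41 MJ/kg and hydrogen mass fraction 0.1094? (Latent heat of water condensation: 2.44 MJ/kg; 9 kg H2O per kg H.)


HHV = LHV + H_frac * 9 * 2.44
= 21.41 + 0.1094 * 9 * 2.44
= 23.8124 MJ/kg

23.8124 MJ/kg


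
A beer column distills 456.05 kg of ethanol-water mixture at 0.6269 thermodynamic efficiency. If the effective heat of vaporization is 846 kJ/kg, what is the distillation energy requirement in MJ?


E = m * 846 / (eta * 1000)
= 456.05 * 846 / (0.6269 * 1000)
= 615.4383 MJ

615.4383 MJ


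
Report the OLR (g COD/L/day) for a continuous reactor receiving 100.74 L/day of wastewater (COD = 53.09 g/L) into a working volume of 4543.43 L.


OLR = Q * S / V
= 100.74 * 53.09 / 4543.43
= 1.1771 g/L/day

1.1771 g/L/day


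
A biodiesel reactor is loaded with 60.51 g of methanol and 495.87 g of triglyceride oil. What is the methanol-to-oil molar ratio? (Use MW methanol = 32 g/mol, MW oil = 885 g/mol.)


Molar ratio = n_MeOH / n_oil = (MeOH/32) / (oil/885) = (MeOH * 885) / (32 * oil)
= (60.51 * 885) / (32 * 495.87)
= 3.3748

3.3748


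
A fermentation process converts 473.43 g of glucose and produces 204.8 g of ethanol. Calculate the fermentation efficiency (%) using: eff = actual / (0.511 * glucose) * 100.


Fermentation efficiency = (actual / (0.511 * glucose)) * 100
= (204.8 / (0.511 * 473.43)) * 100
= 84.6551%

84.6551%


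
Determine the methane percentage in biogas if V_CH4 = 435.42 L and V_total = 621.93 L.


CH4% = V_CH4 / V_total * 100
= 435.42 / 621.93 * 100
= 70.0111%

70.0111%


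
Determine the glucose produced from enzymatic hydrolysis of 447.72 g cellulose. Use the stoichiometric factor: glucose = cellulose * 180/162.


glucose = cellulose * 180/162
= 447.72 * 180/162
= 497.4667 g

497.4667 g


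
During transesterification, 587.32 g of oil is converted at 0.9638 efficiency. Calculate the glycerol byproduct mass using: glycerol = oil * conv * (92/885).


glycerol = oil * conv * (92/885)
= 587.32 * 0.9638 * 92 / 885
= 58.8446 g

58.8446 g


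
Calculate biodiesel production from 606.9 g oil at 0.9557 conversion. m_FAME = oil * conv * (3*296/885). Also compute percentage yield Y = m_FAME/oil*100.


m_FAME = oil * conv * (3 * 296 / 885) = oil * conv * (888/885)
= 606.9 * 0.9557 * 888 / 885
= 581.9805 g
Y = m_FAME / oil * 100 = conv * (888/885) * 100
= 0.9557 * 888 / 885 * 100
= 95.89%

581.9805 g FAME; Y = 95.89%


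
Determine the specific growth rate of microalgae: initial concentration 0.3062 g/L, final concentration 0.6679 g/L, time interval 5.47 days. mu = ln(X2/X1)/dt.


mu = ln(X2/X1) / dt
= ln(0.6679/0.3062) / 5.47
= 0.1426 per day

0.1426 per day


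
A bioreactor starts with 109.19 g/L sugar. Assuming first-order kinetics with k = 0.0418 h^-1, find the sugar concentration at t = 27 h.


S = S0 * exp(-k * t)
S = 109.19 * exp(-0.0418 * 27)
S = 35.3214 g/L

35.3214 g/L


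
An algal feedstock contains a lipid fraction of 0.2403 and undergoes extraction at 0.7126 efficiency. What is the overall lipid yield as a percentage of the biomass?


Y = lipid_content * extraction_eff * 100
= 0.2403 * 0.7126 * 100
= 17.1238%

17.1238%


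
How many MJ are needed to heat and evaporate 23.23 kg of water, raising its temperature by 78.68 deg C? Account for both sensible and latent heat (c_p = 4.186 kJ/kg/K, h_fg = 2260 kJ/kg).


E = m_water * (4.186 * dT + 2260) / 1000
= 23.23 * (4.186 * 78.68 + 2260) / 1000
= 60.1507 MJ

60.1507 MJ


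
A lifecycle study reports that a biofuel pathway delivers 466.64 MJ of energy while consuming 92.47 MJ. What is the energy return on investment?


EROI = E_out / E_in
= 466.64 / 92.47
= 5.0464

5.0464


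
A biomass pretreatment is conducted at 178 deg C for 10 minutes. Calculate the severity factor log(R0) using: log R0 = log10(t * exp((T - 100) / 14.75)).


logR0 = log10(t * exp((T - 100) / 14.75))
= log10(10 * exp((178 - 100) / 14.75))
= 3.2966

3.2966


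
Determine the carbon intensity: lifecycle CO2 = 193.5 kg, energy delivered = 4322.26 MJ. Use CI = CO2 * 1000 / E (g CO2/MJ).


CI = CO2 * 1000 / E
= 193.5 * 1000 / 4322.26
= 44.7682 g CO2/MJ

44.7682 g CO2/MJ


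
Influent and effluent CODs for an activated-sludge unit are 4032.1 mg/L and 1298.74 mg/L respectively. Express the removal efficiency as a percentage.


eta = (COD_in - COD_out) / COD_in * 100
= (4032.1 - 1298.74) / 4032.1 * 100
= 67.7900%

67.7900%


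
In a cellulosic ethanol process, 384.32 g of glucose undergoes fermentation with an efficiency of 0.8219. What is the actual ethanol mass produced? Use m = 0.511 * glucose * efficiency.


Actual ethanol: m = 0.511 * 384.32 * 0.8219
m = 161.4109 g

161.4109 g


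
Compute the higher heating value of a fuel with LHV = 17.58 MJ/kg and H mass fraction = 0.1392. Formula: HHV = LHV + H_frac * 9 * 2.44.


HHV = LHV + H_frac * 9 * 2.44
= 17.58 + 0.1392 * 9 * 2.44
= 20.6368 MJ/kg

20.6368 MJ/kg


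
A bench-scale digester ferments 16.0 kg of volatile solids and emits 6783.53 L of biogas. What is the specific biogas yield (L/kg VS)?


Y = V / VS
= 6783.53 / 16.0
= 423.9706 L/kg VS

423.9706 L/kg VS


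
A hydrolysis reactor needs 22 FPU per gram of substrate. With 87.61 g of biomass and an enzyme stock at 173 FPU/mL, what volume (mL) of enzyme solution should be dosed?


V = dosage * m_sub / activity
V = 22 * 87.61 / 173
V = 11.1412 mL

11.1412 mL


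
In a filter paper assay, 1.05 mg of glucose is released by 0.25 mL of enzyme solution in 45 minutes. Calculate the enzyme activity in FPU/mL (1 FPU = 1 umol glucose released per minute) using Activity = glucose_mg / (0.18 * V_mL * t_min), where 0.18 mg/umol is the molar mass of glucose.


Activity = glucose_mg / (0.18 mg/umol * V_mL * t_min)
= 1.05 / (0.18 * 0.25 * 45)
= 0.5185 FPU/mL

0.5185 FPU/mL


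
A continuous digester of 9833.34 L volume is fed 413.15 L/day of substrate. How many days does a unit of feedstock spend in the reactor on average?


HRT = V / Q
= 9833.34 / 413.15
= 23.8009 days

23.8009 days


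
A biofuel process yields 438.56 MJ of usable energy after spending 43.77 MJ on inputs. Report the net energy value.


NEV = E_out - E_in
= 438.56 - 43.77
= 394.7900 MJ

394.7900 MJ


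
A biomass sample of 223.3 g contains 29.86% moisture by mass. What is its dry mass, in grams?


Wd = Ww * (1 - MC/100)
= 223.3 * (1 - 29.86/100)
= 156.6226 g

156.6226 g


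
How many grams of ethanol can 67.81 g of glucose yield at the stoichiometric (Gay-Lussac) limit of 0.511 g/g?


Theoretical ethanol yield: m_EtOH = 0.511 * m_glucose
m_EtOH = 0.511 * 67.81 = 34.6509 g

34.6509 g


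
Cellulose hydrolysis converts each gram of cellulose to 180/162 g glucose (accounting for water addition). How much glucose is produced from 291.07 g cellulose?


glucose = cellulose * 180/162
= 291.07 * 180/162
= 323.4111 g

323.4111 g


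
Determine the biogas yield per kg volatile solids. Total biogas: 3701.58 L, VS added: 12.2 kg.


Y = V / VS
= 3701.58 / 12.2
= 303.4082 L/kg VS

303.4082 L/kg VS


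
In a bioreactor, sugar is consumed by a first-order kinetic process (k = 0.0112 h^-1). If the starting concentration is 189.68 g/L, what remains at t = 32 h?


S = S0 * exp(-k * t)
S = 189.68 * exp(-0.0112 * 32)
S = 132.5472 g/L

132.5472 g/L


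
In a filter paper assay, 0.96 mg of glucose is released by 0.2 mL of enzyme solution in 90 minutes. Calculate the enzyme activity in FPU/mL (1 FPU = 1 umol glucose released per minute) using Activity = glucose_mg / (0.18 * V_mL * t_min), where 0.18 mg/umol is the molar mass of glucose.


Activity = glucose_mg / (0.18 mg/umol * V_mL * t_min)
= 0.96 / (0.18 * 0.2 * 90)
= 0.2963 FPU/mL

0.2963 FPU/mL


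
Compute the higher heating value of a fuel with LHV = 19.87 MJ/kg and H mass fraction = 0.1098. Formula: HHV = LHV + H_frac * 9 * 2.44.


HHV = LHV + H_frac * 9 * 2.44
= 19.87 + 0.1098 * 9 * 2.44
= 22.2812 MJ/kg

22.2812 MJ/kg


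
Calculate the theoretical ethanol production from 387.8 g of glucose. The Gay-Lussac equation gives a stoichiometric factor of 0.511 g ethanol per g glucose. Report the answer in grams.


Theoretical ethanol yield: m_EtOH = 0.511 * m_glucose
m_EtOH = 0.511 * 387.8 = 198.1658 g

198.1658 g


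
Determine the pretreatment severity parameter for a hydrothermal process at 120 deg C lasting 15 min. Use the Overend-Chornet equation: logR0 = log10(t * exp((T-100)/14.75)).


logR0 = log10(t * exp((T - 100) / 14.75))
= log10(15 * exp((120 - 100) / 14.75))
= 1.7650

1.7650


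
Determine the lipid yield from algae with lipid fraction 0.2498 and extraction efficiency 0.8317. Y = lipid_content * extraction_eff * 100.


Y = lipid_content * extraction_eff * 100
= 0.2498 * 0.8317 * 100
= 20.7759%

20.7759%


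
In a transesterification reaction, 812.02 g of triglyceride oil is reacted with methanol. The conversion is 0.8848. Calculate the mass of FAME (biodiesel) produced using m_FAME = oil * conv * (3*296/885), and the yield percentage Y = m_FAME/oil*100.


m_FAME = oil * conv * (3 * 296 / 885) = oil * conv * (888/885)
= 812.02 * 0.8848 * 888 / 885
= 720.9108 g
Y = m_FAME / oil * 100 = conv * (888/885) * 100
= 0.8848 * 888 / 885 * 100
= 88.78%

720.9108 g FAME; Y = 88.78%


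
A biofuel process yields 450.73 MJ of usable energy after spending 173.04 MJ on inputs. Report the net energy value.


NEV = E_out - E_in
= 450.73 - 173.04
= 277.6900 MJ

277.6900 MJ


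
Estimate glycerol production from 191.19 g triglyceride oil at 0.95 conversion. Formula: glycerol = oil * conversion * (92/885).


glycerol = oil * conv * (92/885)
= 191.19 * 0.95 * 92 / 885
= 18.8814 g

18.8814 g


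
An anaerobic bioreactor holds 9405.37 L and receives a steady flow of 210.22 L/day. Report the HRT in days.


HRT = V / Q
= 9405.37 / 210.22
= 44.7406 days

44.7406 days


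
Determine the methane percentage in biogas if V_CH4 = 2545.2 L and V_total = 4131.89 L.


CH4% = V_CH4 / V_total * 100
= 2545.2 / 4131.89 * 100
= 61.5989%

61.5989%


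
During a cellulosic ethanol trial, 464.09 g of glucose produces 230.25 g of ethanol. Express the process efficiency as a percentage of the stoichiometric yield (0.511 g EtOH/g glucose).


Fermentation efficiency = (actual / (0.511 * glucose)) * 100
= (230.25 / (0.511 * 464.09)) * 100
= 97.0905%

97.0905%


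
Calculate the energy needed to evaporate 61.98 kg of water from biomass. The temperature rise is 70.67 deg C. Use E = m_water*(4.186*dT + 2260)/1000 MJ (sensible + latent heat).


E = m_water * (4.186 * dT + 2260) / 1000
= 61.98 * (4.186 * 70.67 + 2260) / 1000
= 158.4100 MJ

158.4100 MJ


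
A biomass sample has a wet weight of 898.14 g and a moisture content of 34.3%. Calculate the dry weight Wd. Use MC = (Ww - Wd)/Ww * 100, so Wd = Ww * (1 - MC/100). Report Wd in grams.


Wd = Ww * (1 - MC/100)
= 898.14 * (1 - 34.3/100)
= 590.0780 g

590.0780 g


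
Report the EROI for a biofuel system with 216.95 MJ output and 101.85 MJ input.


EROI = E_out / E_in
= 216.95 / 101.85
= 2.1301

2.1301


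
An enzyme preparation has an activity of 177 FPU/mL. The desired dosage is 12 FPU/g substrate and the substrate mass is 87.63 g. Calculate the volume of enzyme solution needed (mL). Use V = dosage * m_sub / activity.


V = dosage * m_sub / activity
V = 12 * 87.63 / 177
V = 5.9410 mL

5.9410 mL


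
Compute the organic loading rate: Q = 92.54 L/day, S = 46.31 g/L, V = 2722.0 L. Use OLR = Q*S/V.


OLR = Q * S / V
= 92.54 * 46.31 / 2722.0
= 1.5744 g/L/day

1.5744 g/L/day


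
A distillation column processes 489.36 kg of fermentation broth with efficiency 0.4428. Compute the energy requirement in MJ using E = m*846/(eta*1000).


E = m * 846 / (eta * 1000)
= 489.36 * 846 / (0.4428 * 1000)
= 934.9561 MJ

934.9561 MJ


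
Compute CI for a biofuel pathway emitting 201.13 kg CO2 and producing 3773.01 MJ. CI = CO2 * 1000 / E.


CI = CO2 * 1000 / E
= 201.13 * 1000 / 3773.01
= 53.3076 g CO2/MJ

53.3076 g CO2/MJ


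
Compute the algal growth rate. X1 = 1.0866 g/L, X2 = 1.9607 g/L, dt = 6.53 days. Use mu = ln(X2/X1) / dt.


mu = ln(X2/X1) / dt
= ln(1.9607/1.0866) / 6.53
= 0.0904 per day

0.0904 per day


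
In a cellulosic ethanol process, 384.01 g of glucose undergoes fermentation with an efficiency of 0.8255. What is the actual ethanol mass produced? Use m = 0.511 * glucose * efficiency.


Actual ethanol: m = 0.511 * 384.01 * 0.8255
m = 161.9871 g

161.9871 g


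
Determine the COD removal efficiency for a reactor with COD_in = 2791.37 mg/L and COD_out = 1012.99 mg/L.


eta = (COD_in - COD_out) / COD_in * 100
= (2791.37 - 1012.99) / 2791.37 * 100
= 63.7099%

63.7099%


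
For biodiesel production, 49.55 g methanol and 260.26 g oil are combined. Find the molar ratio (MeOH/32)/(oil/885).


Molar ratio = n_MeOH / n_oil = (MeOH/32) / (oil/885) = (MeOH * 885) / (32 * oil)
= (49.55 * 885) / (32 * 260.26)
= 5.2654

5.2654


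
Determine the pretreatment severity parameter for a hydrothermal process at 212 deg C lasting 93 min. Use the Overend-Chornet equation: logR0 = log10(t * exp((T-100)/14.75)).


logR0 = log10(t * exp((T - 100) / 14.75))
= log10(93 * exp((212 - 100) / 14.75))
= 5.2662

5.2662


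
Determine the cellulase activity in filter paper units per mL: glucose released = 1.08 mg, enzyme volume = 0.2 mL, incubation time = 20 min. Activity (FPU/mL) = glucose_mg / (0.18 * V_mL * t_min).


Activity = glucose_mg / (0.18 mg/umol * V_mL * t_min)
= 1.08 / (0.18 * 0.2 * 20)
= 1.5000 FPU/mL

1.5000 FPU/mL


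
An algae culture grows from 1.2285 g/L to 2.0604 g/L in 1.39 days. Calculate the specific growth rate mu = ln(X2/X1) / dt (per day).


mu = ln(X2/X1) / dt
= ln(2.0604/1.2285) / 1.39
= 0.3720 per day

0.3720 per day


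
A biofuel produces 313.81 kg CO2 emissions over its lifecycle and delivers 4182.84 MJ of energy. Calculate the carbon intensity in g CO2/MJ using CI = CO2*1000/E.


CI = CO2 * 1000 / E
= 313.81 * 1000 / 4182.84
= 75.0232 g CO2/MJ

75.0232 g CO2/MJ


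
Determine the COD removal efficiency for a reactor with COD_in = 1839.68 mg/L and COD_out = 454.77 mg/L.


eta = (COD_in - COD_out) / COD_in * 100
= (1839.68 - 454.77) / 1839.68 * 100
= 75.2799%

75.2799%


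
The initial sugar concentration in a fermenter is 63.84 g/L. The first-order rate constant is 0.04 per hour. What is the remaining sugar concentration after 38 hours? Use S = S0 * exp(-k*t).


S = S0 * exp(-k * t)
S = 63.84 * exp(-0.04 * 38)
S = 13.9626 g/L

13.9626 g/L


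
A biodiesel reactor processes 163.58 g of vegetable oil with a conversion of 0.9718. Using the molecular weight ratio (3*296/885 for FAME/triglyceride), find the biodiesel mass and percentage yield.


m_FAME = oil * conv * (3 * 296 / 885) = oil * conv * (888/885)
= 163.58 * 0.9718 * 888 / 885
= 159.5059 g
Y = m_FAME / oil * 100 = conv * (888/885) * 100
= 0.9718 * 888 / 885 * 100
= 97.51%

159.5059 g FAME; Y = 97.51%


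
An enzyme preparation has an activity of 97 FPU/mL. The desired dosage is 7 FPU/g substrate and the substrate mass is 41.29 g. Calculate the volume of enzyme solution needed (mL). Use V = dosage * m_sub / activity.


V = dosage * m_sub / activity
V = 7 * 41.29 / 97
V = 2.9797 mL

2.9797 mL


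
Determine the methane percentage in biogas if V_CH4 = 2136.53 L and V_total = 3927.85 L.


CH4% = V_CH4 / V_total * 100
= 2136.53 / 3927.85 * 100
= 54.3944%

54.3944%


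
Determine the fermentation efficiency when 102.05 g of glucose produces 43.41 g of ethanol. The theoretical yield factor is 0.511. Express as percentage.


Fermentation efficiency = (actual / (0.511 * glucose)) * 100
= (43.41 / (0.511 * 102.05)) * 100
= 83.2446%

83.2446%


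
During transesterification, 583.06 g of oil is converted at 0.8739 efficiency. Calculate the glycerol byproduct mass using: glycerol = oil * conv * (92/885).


glycerol = oil * conv * (92/885)
= 583.06 * 0.8739 * 92 / 885
= 52.9687 g

52.9687 g


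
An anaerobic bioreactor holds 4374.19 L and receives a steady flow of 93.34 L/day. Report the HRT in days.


HRT = V / Q
= 4374.19 / 93.34
= 46.8630 days

46.8630 days


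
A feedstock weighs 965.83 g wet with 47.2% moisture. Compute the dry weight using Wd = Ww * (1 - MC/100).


Wd = Ww * (1 - MC/100)
= 965.83 * (1 - 47.2/100)
= 509.9582 g

509.9582 g


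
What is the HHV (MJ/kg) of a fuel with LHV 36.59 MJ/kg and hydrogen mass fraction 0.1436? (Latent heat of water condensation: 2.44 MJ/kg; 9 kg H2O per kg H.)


HHV = LHV + H_frac * 9 * 2.44
= 36.59 + 0.1436 * 9 * 2.44
= 39.7435 MJ/kg

39.7435 MJ/kg


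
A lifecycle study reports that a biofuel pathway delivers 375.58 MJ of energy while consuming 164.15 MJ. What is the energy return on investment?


EROI = E_out / E_in
= 375.58 / 164.15
= 2.2880

2.2880


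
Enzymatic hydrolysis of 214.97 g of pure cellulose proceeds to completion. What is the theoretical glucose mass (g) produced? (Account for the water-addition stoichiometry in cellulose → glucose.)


glucose = cellulose * 180/162
= 214.97 * 180/162
= 238.8556 g

238.8556 g


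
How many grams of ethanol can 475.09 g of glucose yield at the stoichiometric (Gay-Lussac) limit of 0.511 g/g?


Theoretical ethanol yield: m_EtOH = 0.511 * m_glucose
m_EtOH = 0.511 * 475.09 = 242.7710 g

242.7710 g


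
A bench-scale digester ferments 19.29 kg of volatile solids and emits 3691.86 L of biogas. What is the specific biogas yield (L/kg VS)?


Y = V / VS
= 3691.86 / 19.29
= 191.3872 L/kg VS

191.3872 L/kg VS


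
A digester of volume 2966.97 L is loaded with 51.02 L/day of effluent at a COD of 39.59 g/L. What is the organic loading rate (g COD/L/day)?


OLR = Q * S / V
= 51.02 * 39.59 / 2966.97
= 0.6808 g/L/day

0.6808 g/L/day


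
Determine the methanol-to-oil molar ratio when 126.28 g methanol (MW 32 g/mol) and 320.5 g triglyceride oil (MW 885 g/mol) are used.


Molar ratio = n_MeOH / n_oil = (MeOH/32) / (oil/885) = (MeOH * 885) / (32 * oil)
= (126.28 * 885) / (32 * 320.5)
= 10.8968

10.8968


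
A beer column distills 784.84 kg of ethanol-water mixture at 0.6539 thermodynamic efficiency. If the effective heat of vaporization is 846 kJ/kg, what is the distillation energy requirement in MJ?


E = m * 846 / (eta * 1000)
= 784.84 * 846 / (0.6539 * 1000)
= 1015.4070 MJ

1015.4070 MJ


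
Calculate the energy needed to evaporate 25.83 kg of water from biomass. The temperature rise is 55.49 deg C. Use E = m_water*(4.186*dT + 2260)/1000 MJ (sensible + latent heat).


E = m_water * (4.186 * dT + 2260) / 1000
= 25.83 * (4.186 * 55.49 + 2260) / 1000
= 64.3756 MJ

64.3756 MJ


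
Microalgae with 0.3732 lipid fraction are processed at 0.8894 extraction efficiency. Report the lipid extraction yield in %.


Y = lipid_content * extraction_eff * 100
= 0.3732 * 0.8894 * 100
= 33.1924%

33.1924%


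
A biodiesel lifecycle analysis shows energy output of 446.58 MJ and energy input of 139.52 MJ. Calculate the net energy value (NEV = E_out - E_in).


NEV = E_out - E_in
= 446.58 - 139.52
= 307.0600 MJ

307.0600 MJ


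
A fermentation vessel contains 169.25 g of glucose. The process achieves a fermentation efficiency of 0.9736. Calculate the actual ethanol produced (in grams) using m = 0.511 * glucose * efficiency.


Actual ethanol: m = 0.511 * 169.25 * 0.9736
m = 84.2035 g

84.2035 g


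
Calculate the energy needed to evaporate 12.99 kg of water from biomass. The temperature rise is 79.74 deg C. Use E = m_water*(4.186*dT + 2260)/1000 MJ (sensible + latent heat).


E = m_water * (4.186 * dT + 2260) / 1000
= 12.99 * (4.186 * 79.74 + 2260) / 1000
= 33.6934 MJ

33.6934 MJ


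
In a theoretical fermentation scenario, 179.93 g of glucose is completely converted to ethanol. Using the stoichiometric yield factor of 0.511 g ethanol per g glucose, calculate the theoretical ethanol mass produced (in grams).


Theoretical ethanol yield: m_EtOH = 0.511 * m_glucose
m_EtOH = 0.511 * 179.93 = 91.9442 g

91.9442 g


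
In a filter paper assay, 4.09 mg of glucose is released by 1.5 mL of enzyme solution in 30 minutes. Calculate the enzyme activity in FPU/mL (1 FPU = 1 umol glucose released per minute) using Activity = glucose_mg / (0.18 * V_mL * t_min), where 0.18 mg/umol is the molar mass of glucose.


Activity = glucose_mg / (0.18 mg/umol * V_mL * t_min)
= 4.09 / (0.18 * 1.5 * 30)
= 0.5049 FPU/mL

0.5049 FPU/mL


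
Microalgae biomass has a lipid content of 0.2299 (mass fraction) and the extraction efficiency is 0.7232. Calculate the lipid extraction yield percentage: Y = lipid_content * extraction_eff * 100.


Y = lipid_content * extraction_eff * 100
= 0.2299 * 0.7232 * 100
= 16.6264%

16.6264%


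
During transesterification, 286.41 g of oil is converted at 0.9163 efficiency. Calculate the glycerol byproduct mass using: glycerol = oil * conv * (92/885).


glycerol = oil * conv * (92/885)
= 286.41 * 0.9163 * 92 / 885
= 27.2816 g

27.2816 g


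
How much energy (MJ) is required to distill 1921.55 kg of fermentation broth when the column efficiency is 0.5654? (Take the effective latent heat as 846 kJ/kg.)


E = m * 846 / (eta * 1000)
= 1921.55 * 846 / (0.5654 * 1000)
= 2875.1880 MJ

2875.1880 MJ


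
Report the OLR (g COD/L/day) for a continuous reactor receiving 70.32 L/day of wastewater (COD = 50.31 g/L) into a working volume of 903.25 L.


OLR = Q * S / V
= 70.32 * 50.31 / 903.25
= 3.9167 g/L/day

3.9167 g/L/day


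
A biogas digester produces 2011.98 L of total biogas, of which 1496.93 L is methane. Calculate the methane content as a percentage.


CH4% = V_CH4 / V_total * 100
= 1496.93 / 2011.98 * 100
= 74.4008%

74.4008%


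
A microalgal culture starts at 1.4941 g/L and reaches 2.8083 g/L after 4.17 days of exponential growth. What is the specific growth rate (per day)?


mu = ln(X2/X1) / dt
= ln(2.8083/1.4941) / 4.17
= 0.1513 per day

0.1513 per day


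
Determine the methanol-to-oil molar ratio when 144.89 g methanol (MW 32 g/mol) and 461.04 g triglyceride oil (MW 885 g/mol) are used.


Molar ratio = n_MeOH / n_oil = (MeOH/32) / (oil/885) = (MeOH * 885) / (32 * oil)
= (144.89 * 885) / (32 * 461.04)
= 8.6915

8.6915


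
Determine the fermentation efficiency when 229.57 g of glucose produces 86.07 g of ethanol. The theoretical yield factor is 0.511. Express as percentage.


Fermentation efficiency = (actual / (0.511 * glucose)) * 100
= (86.07 / (0.511 * 229.57)) * 100
= 73.3695%

73.3695%


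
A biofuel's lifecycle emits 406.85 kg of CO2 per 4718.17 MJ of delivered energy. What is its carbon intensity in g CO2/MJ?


CI = CO2 * 1000 / E
= 406.85 * 1000 / 4718.17
= 86.2305 g CO2/MJ

86.2305 g CO2/MJ


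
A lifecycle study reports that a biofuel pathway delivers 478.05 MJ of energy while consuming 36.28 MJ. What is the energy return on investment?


EROI = E_out / E_in
= 478.05 / 36.28
= 13.1767

13.1767


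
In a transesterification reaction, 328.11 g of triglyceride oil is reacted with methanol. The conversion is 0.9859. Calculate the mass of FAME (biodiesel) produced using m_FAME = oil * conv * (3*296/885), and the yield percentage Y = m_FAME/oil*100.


m_FAME = oil * conv * (3 * 296 / 885) = oil * conv * (888/885)
= 328.11 * 0.9859 * 888 / 885
= 324.5802 g
Y = m_FAME / oil * 100 = conv * (888/885) * 100
= 0.9859 * 888 / 885 * 100
= 98.92%

324.5802 g FAME; Y = 98.92%


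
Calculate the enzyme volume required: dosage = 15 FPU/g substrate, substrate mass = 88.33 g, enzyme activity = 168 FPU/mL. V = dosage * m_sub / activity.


V = dosage * m_sub / activity
V = 15 * 88.33 / 168
V = 7.8866 mL

7.8866 mL


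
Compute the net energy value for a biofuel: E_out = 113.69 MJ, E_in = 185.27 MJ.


NEV = E_out - E_in
= 113.69 - 185.27
= -71.5800 MJ

-71.5800 MJ


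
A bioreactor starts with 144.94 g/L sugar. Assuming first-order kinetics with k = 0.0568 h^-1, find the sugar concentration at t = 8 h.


S = S0 * exp(-k * t)
S = 144.94 * exp(-0.0568 * 8)
S = 92.0121 g/L

92.0121 g/L


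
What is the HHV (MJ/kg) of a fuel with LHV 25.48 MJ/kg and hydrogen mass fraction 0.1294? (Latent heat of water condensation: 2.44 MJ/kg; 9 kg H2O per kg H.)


HHV = LHV + H_frac * 9 * 2.44
= 25.48 + 0.1294 * 9 * 2.44
= 28.3216 MJ/kg

28.3216 MJ/kg


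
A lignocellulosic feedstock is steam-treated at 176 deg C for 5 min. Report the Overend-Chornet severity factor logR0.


logR0 = log10(t * exp((T - 100) / 14.75))
= log10(5 * exp((176 - 100) / 14.75))
= 2.9367

2.9367


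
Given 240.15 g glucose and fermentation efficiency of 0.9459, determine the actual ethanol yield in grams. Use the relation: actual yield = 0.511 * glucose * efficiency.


Actual ethanol: m = 0.511 * 240.15 * 0.9459
m = 116.0777 g

116.0777 g


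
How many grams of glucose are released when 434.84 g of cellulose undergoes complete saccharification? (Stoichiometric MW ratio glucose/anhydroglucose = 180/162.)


glucose = cellulose * 180/162
= 434.84 * 180/162
= 483.1556 g

483.1556 g


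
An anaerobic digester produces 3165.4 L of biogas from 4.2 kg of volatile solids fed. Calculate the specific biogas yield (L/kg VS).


Y = V / VS
= 3165.4 / 4.2
= 753.6667 L/kg VS

753.6667 L/kg VS


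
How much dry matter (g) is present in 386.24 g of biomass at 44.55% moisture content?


Wd = Ww * (1 - MC/100)
= 386.24 * (1 - 44.55/100)
= 214.1701 g

214.1701 g


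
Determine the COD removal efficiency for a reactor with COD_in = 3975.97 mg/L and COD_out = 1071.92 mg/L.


eta = (COD_in - COD_out) / COD_in * 100
= (3975.97 - 1071.92) / 3975.97 * 100
= 73.0400%

73.0400%


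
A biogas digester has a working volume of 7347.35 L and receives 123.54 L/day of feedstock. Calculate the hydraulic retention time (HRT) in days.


HRT = V / Q
= 7347.35 / 123.54
= 59.4734 days

59.4734 days


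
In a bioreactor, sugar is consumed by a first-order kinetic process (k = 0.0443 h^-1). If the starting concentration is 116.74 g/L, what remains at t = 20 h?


S = S0 * exp(-k * t)
S = 116.74 * exp(-0.0443 * 20)
S = 48.1321 g/L

48.1321 g/L


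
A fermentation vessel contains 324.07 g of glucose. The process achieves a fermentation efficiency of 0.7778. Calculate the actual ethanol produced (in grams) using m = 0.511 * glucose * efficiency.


Actual ethanol: m = 0.511 * 324.07 * 0.7778
m = 128.8035 g

128.8035 g


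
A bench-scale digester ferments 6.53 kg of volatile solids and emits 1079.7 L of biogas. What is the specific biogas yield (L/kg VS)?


Y = V / VS
= 1079.7 / 6.53
= 165.3446 L/kg VS

165.3446 L/kg VS


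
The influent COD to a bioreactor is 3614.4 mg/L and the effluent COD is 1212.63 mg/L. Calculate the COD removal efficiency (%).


eta = (COD_in - COD_out) / COD_in * 100
= (3614.4 - 1212.63) / 3614.4 * 100
= 66.4500%

66.4500%


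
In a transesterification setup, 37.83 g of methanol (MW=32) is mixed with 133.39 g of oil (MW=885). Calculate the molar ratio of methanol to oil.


Molar ratio = n_MeOH / n_oil = (MeOH/32) / (oil/885) = (MeOH * 885) / (32 * oil)
= (37.83 * 885) / (32 * 133.39)
= 7.8434

7.8434


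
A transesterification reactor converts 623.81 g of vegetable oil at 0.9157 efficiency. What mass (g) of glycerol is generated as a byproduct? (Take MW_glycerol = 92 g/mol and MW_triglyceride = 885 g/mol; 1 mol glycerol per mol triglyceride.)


glycerol = oil * conv * (92/885)
= 623.81 * 0.9157 * 92 / 885
= 59.3814 g

59.3814 g


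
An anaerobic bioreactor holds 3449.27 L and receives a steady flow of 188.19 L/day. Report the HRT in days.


HRT = V / Q
= 3449.27 / 188.19
= 18.3287 days

18.3287 days


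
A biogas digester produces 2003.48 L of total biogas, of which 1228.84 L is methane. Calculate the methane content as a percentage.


CH4% = V_CH4 / V_total * 100
= 1228.84 / 2003.48 * 100
= 61.3353%

61.3353%


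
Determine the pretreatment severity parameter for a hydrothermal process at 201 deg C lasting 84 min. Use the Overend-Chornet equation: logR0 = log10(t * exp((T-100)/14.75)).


logR0 = log10(t * exp((T - 100) / 14.75))
= log10(84 * exp((201 - 100) / 14.75))
= 4.8981

4.8981


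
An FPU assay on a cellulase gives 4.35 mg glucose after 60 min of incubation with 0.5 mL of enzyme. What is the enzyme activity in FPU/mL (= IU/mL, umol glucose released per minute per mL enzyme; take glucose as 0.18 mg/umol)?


Activity = glucose_mg / (0.18 mg/umol * V_mL * t_min)
= 4.35 / (0.18 * 0.5 * 60)
= 0.8056 FPU/mL

0.8056 FPU/mL


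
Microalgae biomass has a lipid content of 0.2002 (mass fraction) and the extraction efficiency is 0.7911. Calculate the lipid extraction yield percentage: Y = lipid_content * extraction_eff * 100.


Y = lipid_content * extraction_eff * 100
= 0.2002 * 0.7911 * 100
= 15.8378%

15.8378%
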